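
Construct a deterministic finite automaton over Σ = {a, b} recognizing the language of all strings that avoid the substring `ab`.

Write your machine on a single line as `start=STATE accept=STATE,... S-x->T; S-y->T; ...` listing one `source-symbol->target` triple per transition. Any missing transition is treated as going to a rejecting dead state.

start=S0; accept=S0,S1; S0-a->S1; S0-b->S0; S1-a->S1; S1-b->S2; S2-a->S2; S2-b->S2

Track partial matches of the forbidden pattern `ab`. State S2 is a dead state reached once `ab` has occurred; every other state accepts. S0 means no part of `ab` is currently matched.
A 3-state machine:
        a   b  
>* S0   S1  S0 
 * S1   S1  S2 
   S2   S2  S2 
(> = start, * = accepting)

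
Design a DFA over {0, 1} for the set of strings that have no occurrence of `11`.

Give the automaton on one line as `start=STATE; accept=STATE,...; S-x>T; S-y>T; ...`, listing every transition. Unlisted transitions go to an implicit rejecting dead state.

start=q0; accept=q0,q1; q0-0>q0; q0-1>q1; q1-0>q0; q1-1>q2; q2-0>q2; q2-1>q2

This is the complement of 'contains `11`'. Use the same substring-matching states — q0 through q2 holding how much of `11` has just been matched — but flip the accepting set: everything except the trap q2 accepts.
3 states suffice.
        0   1  
>* q0   q0  q1 
 * q1   q0  q2 
   q2   q2  q2 
(> = start, * = accepting)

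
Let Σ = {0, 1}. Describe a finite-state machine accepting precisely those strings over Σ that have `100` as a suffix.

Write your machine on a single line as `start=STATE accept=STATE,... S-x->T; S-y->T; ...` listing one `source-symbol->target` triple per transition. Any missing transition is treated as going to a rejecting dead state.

start=S0; accept=S3; S0-0->S0; S0-1->S1; S1-0->S2; S1-1->S1; S2-0->S3; S2-1->S1; S3-0->S0; S3-1->S1

Remember how much of `100` the current input suffix matches. State S0 means no match yet; S1 means the last symbol is `1`; S2 means the last 2 symbols are `10`; S3 means the last 3 symbols are `100`. Only S3 accepts. On a mismatch, fall back to the longest proper suffix that is still a prefix of `100`.
        0   1  
>  S0   S0  S1 
   S1   S2  S1 
   S2   S3  S1 
 * S3   S0  S1 
(> = start, * = accepting)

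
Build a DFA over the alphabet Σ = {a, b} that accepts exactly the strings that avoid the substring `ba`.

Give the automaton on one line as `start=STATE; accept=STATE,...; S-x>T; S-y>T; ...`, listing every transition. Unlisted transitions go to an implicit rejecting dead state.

This is the complement of 'contains `ba`'. Use the same substring-matching states — S0 through S2 holding how much of `ba` has just been matched — but flip the accepting set: everything except the trap S2 accepts.
        a   b  
>* S0   S0  S1 
 * S1   S2  S1 
   S2   S2  S2 
(> = start, * = accepting)

start=S0; accept=S0,S1; S0-a>S0; S0-b>S1; S1-a>S2; S1-b>S1; S2-a>S2; S2-b>S2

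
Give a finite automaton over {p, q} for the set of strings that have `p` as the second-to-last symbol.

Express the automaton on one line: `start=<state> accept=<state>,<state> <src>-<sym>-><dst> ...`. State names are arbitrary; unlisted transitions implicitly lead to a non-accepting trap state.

Because acceptance depends on a position counted from the end, the machine has to buffer the most recent 2 symbols. Make each state the string of the last up-to-2 symbols read; on input `x` shift the window left and append `x`. Accept when the buffered window has length 2 and begins with `p`.
7 states suffice.
        p   q  
>  s0   s1  s2 
   s1   s3  s4 
   s2   s5  s6 
 * s3   s3  s4 
 * s4   s5  s6 
   s5   s3  s4 
   s6   s5  s6 
(> = start, * = accepting)

start=s0 accept=s3,s4 s0-p->s1 s0-q->s2 s1-p->s3 s1-q->s4 s2-p->s5 s2-q->s6 s3-p->s3 s3-q->s4 s4-p->s5 s4-q->s6 s5-p->s3 s5-q->s4 s6-p->s5 s6-q->s6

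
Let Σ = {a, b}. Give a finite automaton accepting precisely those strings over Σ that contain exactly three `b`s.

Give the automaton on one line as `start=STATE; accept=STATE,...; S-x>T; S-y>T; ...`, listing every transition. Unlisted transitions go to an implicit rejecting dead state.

start=s0; accept=s3; s0-a>s0; s0-b>s1; s1-a>s1; s1-b>s2; s2-a>s2; s2-b>s3; s3-a>s3; s3-b>s4; s4-a>s4; s4-b>s4

Count `b`s, saturating at 4: states s0 through s3 mean 0 through 3 `b`s seen; s4 means more than 3. Each `b` increments (capped at s4); other symbols loop. Accept from {s3}.
        a   b  
>  s0   s0  s1 
   s1   s1  s2 
   s2   s2  s3 
 * s3   s3  s4 
   s4   s4  s4 
(> = start, * = accepting)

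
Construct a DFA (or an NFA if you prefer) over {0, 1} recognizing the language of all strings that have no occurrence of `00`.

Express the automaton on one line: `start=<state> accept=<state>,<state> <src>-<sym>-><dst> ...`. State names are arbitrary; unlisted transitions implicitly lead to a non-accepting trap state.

start=q0 accept=q0,q1 q0-0->q1 q0-1->q0 q1-0->q2 q1-1->q0 q2-0->q2 q2-1->q2

Track partial matches of the forbidden pattern `00`. State q2 is a dead state reached once `00` has occurred; every other state accepts. q0 means no part of `00` is currently matched.
A 3-state machine:
        0   1  
>* q0   q1  q0 
 * q1   q2  q0 
   q2   q2  q2 
(> = start, * = accepting)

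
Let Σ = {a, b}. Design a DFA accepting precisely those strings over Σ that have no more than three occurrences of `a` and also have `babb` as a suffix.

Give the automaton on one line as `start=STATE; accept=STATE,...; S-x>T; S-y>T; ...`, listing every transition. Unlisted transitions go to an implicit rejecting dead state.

Build one automaton per condition and run them in lockstep. The first has 5 states tracking the count of `a`s, saturating at 4; the second has 5 states tracking how much of the suffix `babb` has currently been matched. A product state is a pair (one from each), accepting exactly when both do. After merging equivalent states the machine shrinks.
A 16-state machine:
          a    b  
>  q0     q1   q2 
   q1     q3   q4 
   q2     q5   q2 
   q3     q6   q7 
   q4     q8   q4 
   q5     q3   q9 
   q6     q6   q6 
   q7    q10   q7 
   q8     q6  q11 
   q9     q8  q12 
   q10    q6  q13 
   q11   q10  q14 
 * q12    q8   q4 
   q13    q6  q15 
 * q14   q10   q7 
 * q15    q6   q6 
(> = start, * = accepting)

start=q0; accept=q12,q14,q15; q0-a>q1; q0-b>q2; q1-a>q3; q1-b>q4; q2-a>q5; q2-b>q2; q3-a>q6; q3-b>q7; q4-a>q8; q4-b>q4; q5-a>q3; q5-b>q9; q6-a>q6; q6-b>q6; q7-a>q10; q7-b>q7; q8-a>q6; q8-b>q11; q9-a>q8; q9-b>q12; q10-a>q6; q10-b>q13; q11-a>q10; q11-b>q14; q12-a>q8; q12-b>q4; q13-a>q6; q13-b>q15; q14-a>q10; q14-b>q7; q15-a>q6; q15-b>q6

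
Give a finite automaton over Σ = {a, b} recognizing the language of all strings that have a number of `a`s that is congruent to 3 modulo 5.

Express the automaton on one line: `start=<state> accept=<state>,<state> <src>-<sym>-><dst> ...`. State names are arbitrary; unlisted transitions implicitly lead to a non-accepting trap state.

The only thing that matters is how many `a`s have appeared, reduced mod 5. Use one state per residue: s0 for 0, …, s4 for 4. Reading `a` moves to the next residue; anything else stays put. s3 is accepting.
A 5-state machine:
        a   b  
>  s0   s1  s0 
   s1   s2  s1 
   s2   s3  s2 
 * s3   s4  s3 
   s4   s0  s4 
(> = start, * = accepting)

start=s0 accept=s3 s0-a->s1 s0-b->s0 s1-a->s2 s1-b->s1 s2-a->s3 s2-b->s2 s3-a->s4 s3-b->s3 s4-a->s0 s4-b->s4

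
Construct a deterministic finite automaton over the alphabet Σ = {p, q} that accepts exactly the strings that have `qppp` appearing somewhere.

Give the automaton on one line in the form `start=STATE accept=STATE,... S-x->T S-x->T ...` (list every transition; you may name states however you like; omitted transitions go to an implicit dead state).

start=A accept=E A-p->A A-q->B B-p->C B-q->B C-p->D C-q->B D-p->E D-q->B E-p->E E-q->E

Track how much of `qppp` has been matched so far: state A is no progress, E is the absorbing accept state reached once `qppp` has occurred. Intermediate states record partial matches; on a mismatch, fall back to the longest reusable overlap.
5 states suffice.
       p  q 
>  A   A  B 
   B   C  B 
   C   D  B 
   D   E  B 
 * E   E  E 
(> = start, * = accepting)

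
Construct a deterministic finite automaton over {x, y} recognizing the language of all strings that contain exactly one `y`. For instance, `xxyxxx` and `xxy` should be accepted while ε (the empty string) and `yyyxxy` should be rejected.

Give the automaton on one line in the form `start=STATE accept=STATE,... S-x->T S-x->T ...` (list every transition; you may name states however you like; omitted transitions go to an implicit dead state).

Only the number of `y`s matters, and only up to 2. Make a chain q0 → q1 → q2 advanced by each `y` (with q2 absorbing); every other symbol self-loops. The accepting set is {q1}.
A 3-state machine:
        x   y  
>  q0   q0  q1 
 * q1   q1  q2 
   q2   q2  q2 
(> = start, * = accepting)

start=q0 accept=q1 q0-x->q0 q0-y->q1 q1-x->q1 q1-y->q2 q2-x->q2 q2-y->q2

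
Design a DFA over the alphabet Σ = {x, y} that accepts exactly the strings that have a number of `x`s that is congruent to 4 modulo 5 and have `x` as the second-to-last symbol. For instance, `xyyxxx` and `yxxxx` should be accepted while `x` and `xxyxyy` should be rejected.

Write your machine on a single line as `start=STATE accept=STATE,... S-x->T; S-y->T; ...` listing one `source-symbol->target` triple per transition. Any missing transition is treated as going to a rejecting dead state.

Build one automaton per condition and run them in lockstep. The first has 5 states tracking the count of `x`s modulo 5; the second has 7 states tracking the last 2 symbols read. A product state is a pair (one from each), accepting exactly when both do. Equivalent product states are then merged.
9 states suffice.
        x   y  
>  q0   q1  q0 
   q1   q2  q1 
   q2   q3  q2 
   q3   q4  q5 
 * q4   q0  q6 
   q5   q7  q5 
 * q6   q0  q8 
   q7   q0  q6 
   q8   q0  q8 
(> = start, * = accepting)

start=q0; accept=q4,q6; q0-x->q1; q0-y->q0; q1-x->q2; q1-y->q1; q2-x->q3; q2-y->q2; q3-x->q4; q3-y->q5; q4-x->q0; q4-y->q6; q5-x->q7; q5-y->q5; q6-x->q0; q6-y->q8; q7-x->q0; q7-y->q6; q8-x->q0; q8-y->q8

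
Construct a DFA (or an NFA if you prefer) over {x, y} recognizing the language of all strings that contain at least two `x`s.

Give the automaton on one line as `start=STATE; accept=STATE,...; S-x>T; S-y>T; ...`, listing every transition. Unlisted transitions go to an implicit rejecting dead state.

Count `x`s, saturating at 3: states A through C mean 0 through 2 `x`s seen; D means more than 2. Each `x` increments (capped at D); other symbols loop. Accept from {C, D}.
       x  y 
>  A   B  A 
   B   C  B 
 * C   D  C 
 * D   D  D 
(> = start, * = accepting)

start=A; accept=C,D; A-x>B; A-y>A; B-x>C; B-y>B; C-x>D; C-y>C; D-x>D; D-y>D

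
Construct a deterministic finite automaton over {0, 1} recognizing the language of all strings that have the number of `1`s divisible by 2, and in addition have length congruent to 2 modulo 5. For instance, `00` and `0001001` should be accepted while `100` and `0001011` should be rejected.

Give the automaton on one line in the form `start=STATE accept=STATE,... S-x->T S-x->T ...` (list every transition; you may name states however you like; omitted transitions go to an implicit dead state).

Build one automaton per condition and run them in lockstep. One (2 states) tracks the count of `1`s modulo 2; the other (5 states) tracks the input length modulo 5. Each combined state is a pair, one component from each; accept when both components accept.
A 10-state machine:
        0   1  
>  s0   s1  s2 
   s1   s3  s4 
   s2   s4  s3 
 * s3   s5  s6 
   s4   s6  s5 
   s5   s7  s8 
   s6   s8  s7 
   s7   s0  s9 
   s8   s9  s0 
   s9   s2  s1 
(> = start, * = accepting)

start=s0 accept=s3 s0-0->s1 s0-1->s2 s1-0->s3 s1-1->s4 s2-0->s4 s2-1->s3 s3-0->s5 s3-1->s6 s4-0->s6 s4-1->s5 s5-0->s7 s5-1->s8 s6-0->s8 s6-1->s7 s7-0->s0 s7-1->s9 s8-0->s9 s8-1->s0 s9-0->s2 s9-1->s1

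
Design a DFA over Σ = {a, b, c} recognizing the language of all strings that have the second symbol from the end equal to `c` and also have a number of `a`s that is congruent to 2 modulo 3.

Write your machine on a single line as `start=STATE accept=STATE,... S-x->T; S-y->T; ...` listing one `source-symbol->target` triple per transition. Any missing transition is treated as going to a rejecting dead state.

Handle the two conditions separately and then intersect. The first has 13 states tracking the last 2 symbols read; the second has 3 states tracking the count of `a`s modulo 3. A product state is a pair (one from each), accepting exactly when both do. Minimizing collapses redundant product states.
A 7-state machine:
        a   b   c  
>  q0   q1  q0  q0 
   q1   q2  q1  q3 
   q2   q0  q2  q4 
   q3   q5  q1  q3 
   q4   q0  q5  q6 
 * q5   q0  q2  q4 
 * q6   q0  q5  q6 
(> = start, * = accepting)

start=q0; accept=q5,q6; q0-a->q1; q0-b->q0; q0-c->q0; q1-a->q2; q1-b->q1; q1-c->q3; q2-a->q0; q2-b->q2; q2-c->q4; q3-a->q5; q3-b->q1; q3-c->q3; q4-a->q0; q4-b->q5; q4-c->q6; q5-a->q0; q5-b->q2; q5-c->q4; q6-a->q0; q6-b->q5; q6-c->q6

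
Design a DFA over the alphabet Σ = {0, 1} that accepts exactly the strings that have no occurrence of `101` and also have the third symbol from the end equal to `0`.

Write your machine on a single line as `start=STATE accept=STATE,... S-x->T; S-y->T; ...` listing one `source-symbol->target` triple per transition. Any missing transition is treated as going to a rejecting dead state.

Run two small machines in parallel and take their product. One (4 states) tracks partial matches of the forbidden pattern `101`; the other (15 states) tracks the last 3 symbols read. Each combined state is a pair, one component from each; accept when both components accept. After merging equivalent states the machine shrinks.
       0  1 
>  A   B  C 
   B   D  E 
   C   F  C 
   D   G  H 
   E   I  J 
   F   D  K 
 * G   G  H 
 * H   I  J 
 * I   D  K 
 * J   F  C 
   K   K  K 
(> = start, * = accepting)

start=A; accept=G,H,I,J; A-0->B; A-1->C; B-0->D; B-1->E; C-0->F; C-1->C; D-0->G; D-1->H; E-0->I; E-1->J; F-0->D; F-1->K; G-0->G; G-1->H; H-0->I; H-1->J; I-0->D; I-1->K; J-0->F; J-1->C; K-0->K; K-1->K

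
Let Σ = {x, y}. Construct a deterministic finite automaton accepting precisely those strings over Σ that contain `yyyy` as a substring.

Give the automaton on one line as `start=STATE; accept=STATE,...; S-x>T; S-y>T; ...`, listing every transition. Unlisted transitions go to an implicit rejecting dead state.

start=A; accept=E; A-x>A; A-y>B; B-x>A; B-y>C; C-x>A; C-y>D; D-x>A; D-y>E; E-x>E; E-y>E

States A..D record the length of the longest prefix of `yyyy` that matches the current input suffix. Reaching E means `yyyy` has been seen, and we stay there forever. Accept from E.
       x  y 
>  A   A  B 
   B   A  C 
   C   A  D 
   D   A  E 
 * E   E  E 
(> = start, * = accepting)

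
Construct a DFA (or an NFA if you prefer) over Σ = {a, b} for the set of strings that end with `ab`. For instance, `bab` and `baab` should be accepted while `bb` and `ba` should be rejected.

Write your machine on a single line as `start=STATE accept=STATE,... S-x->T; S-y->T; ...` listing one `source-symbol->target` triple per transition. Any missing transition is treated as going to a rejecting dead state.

Let each state record the length of the longest suffix of the input read so far that is also a prefix of `ab`. s1 means the last symbol is `a`; s2 means the last 2 symbols are `ab`. Accept only at s2, where the string currently ends in `ab`.
3 states suffice.
        a   b  
>  s0   s1  s0 
   s1   s1  s2 
 * s2   s1  s0 
(> = start, * = accepting)

start=s0; accept=s2; s0-a->s1; s0-b->s0; s1-a->s1; s1-b->s2; s2-a->s1; s2-b->s0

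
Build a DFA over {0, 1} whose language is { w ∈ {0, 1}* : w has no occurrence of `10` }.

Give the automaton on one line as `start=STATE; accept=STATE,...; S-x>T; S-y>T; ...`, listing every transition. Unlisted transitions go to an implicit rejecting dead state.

start=A; accept=A,B; A-0>A; A-1>B; B-0>C; B-1>B; C-0>C; C-1>C

Track partial matches of the forbidden pattern `10`. State C is a dead state reached once `10` has occurred; every other state accepts. A means no part of `10` is currently matched.
With 3 states:
       0  1 
>* A   A  B 
 * B   C  B 
   C   C  C 
(> = start, * = accepting)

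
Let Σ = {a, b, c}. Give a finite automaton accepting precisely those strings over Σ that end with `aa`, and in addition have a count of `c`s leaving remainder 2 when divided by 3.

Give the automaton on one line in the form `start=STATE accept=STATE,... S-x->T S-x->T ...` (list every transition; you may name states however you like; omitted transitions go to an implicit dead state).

start=S0 accept=S8 S0-a->S1 S0-b->S0 S0-c->S2 S1-a->S3 S1-b->S0 S1-c->S2 S2-a->S4 S2-b->S2 S2-c->S5 S3-a->S3 S3-b->S0 S3-c->S2 S4-a->S6 S4-b->S2 S4-c->S5 S5-a->S7 S5-b->S5 S5-c->S0 S6-a->S6 S6-b->S2 S6-c->S5 S7-a->S8 S7-b->S5 S7-c->S0 S8-a->S8 S8-b->S5 S8-c->S0

Handle the two conditions separately and then intersect. The first has 3 states tracking how much of the suffix `aa` has currently been matched; the second has 3 states tracking the count of `c`s modulo 3. A product state is a pair (one from each), accepting exactly when both do.
        a   b   c  
>  S0   S1  S0  S2 
   S1   S3  S0  S2 
   S2   S4  S2  S5 
   S3   S3  S0  S2 
   S4   S6  S2  S5 
   S5   S7  S5  S0 
   S6   S6  S2  S5 
   S7   S8  S5  S0 
 * S8   S8  S5  S0 
(> = start, * = accepting)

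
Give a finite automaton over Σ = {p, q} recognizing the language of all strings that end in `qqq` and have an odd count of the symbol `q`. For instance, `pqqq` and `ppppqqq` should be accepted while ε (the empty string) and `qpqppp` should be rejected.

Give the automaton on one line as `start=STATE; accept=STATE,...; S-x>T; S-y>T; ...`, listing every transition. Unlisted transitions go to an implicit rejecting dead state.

Handle the two conditions separately and then intersect. One (4 states) tracks how much of the suffix `qqq` has currently been matched; the other (2 states) tracks the count of `q`s modulo 2. Each combined state is a pair, one component from each; accept when both components accept. Minimizing collapses redundant product states.
5 states suffice.
        p   q  
>  S0   S0  S1 
   S1   S2  S3 
   S2   S2  S0 
   S3   S0  S4 
 * S4   S2  S3 
(> = start, * = accepting)

start=S0; accept=S4; S0-p>S0; S0-q>S1; S1-p>S2; S1-q>S3; S2-p>S2; S2-q>S0; S3-p>S0; S3-q>S4; S4-p>S2; S4-q>S3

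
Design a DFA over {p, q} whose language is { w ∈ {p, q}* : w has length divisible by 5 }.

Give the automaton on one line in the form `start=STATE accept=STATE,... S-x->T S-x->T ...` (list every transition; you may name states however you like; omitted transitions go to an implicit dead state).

start=A accept=A A-p->B A-q->B B-p->C B-q->C C-p->D C-q->D D-p->E D-q->E E-p->A E-q->A

Count input length modulo 5: every symbol advances one step around the cycle A → B → C → D → E → A. Accept at A.
       p  q 
>* A   B  B 
   B   C  C 
   C   D  D 
   D   E  E 
   E   A  A 
(> = start, * = accepting)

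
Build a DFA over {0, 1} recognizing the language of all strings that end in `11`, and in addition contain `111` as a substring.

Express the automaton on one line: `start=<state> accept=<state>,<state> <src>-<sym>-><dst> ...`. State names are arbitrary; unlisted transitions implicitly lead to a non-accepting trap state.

start=q0 accept=q3 q0-0->q0 q0-1->q1 q1-0->q0 q1-1->q2 q2-0->q0 q2-1->q3 q3-0->q4 q3-1->q3 q4-0->q4 q4-1->q5 q5-0->q4 q5-1->q3

Build one automaton per condition and run them in lockstep. One (3 states) tracks how much of the suffix `11` has currently been matched; the other (4 states) tracks whether and how much of `111` has been seen. Each combined state is a pair, one component from each; accept when both components accept.
A 6-state machine:
        0   1  
>  q0   q0  q1 
   q1   q0  q2 
   q2   q0  q3 
 * q3   q4  q3 
   q4   q4  q5 
   q5   q4  q3 
(> = start, * = accepting)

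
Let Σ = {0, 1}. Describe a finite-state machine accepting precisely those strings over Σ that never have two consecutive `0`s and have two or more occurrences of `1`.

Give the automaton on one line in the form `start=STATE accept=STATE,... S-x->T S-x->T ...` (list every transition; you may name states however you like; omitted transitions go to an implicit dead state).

Handle the two conditions separately and then intersect. The first has 3 states tracking partial matches of the forbidden pattern `00`; the second has 4 states tracking the count of `1`s, saturating at 3. A product state is a pair (one from each), accepting exactly when both do. Minimizing collapses redundant product states.
A 7-state machine:
        0   1  
>  s0   s1  s2 
   s1   s3  s2 
   s2   s4  s5 
   s3   s3  s3 
   s4   s3  s5 
 * s5   s6  s5 
 * s6   s3  s5 
(> = start, * = accepting)

start=s0 accept=s5,s6 s0-0->s1 s0-1->s2 s1-0->s3 s1-1->s2 s2-0->s4 s2-1->s5 s3-0->s3 s3-1->s3 s4-0->s3 s4-1->s5 s5-0->s6 s5-1->s5 s6-0->s3 s6-1->s5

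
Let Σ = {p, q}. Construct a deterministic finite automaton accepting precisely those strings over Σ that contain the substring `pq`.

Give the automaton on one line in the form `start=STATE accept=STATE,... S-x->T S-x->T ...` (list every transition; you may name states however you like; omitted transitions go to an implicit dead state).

start=A accept=C A-p->B A-q->A B-p->B B-q->C C-p->C C-q->C

Track how much of `pq` has been matched so far: state A is no progress, C is the absorbing accept state reached once `pq` has occurred. Intermediate states record partial matches; on a mismatch, fall back to the longest reusable overlap.
With 3 states:
       p  q 
>  A   B  A 
   B   B  C 
 * C   C  C 
(> = start, * = accepting)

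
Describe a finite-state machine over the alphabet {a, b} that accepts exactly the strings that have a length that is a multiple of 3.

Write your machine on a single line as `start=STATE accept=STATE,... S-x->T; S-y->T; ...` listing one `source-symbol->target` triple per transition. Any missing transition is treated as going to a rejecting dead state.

Only the length mod 3 matters, so use a 3-cycle: from any state, every input symbol moves to the next state, wrapping q2 back to q0. Mark q0 accepting.
A 3-state machine:
        a   b  
>* q0   q1  q1 
   q1   q2  q2 
   q2   q0  q0 
(> = start, * = accepting)

start=q0; accept=q0; q0-a->q1; q0-b->q1; q1-a->q2; q1-b->q2; q2-a->q0; q2-b->q0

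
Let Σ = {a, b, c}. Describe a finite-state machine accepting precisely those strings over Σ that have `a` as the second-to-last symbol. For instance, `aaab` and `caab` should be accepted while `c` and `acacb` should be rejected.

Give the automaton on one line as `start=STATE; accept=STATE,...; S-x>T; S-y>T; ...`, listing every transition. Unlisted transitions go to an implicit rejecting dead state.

start=s0; accept=s4,s5,s6; s0-a>s1; s0-b>s2; s0-c>s3; s1-a>s4; s1-b>s5; s1-c>s6; s2-a>s7; s2-b>s8; s2-c>s9; s3-a>s10; s3-b>s11; s3-c>s12; s4-a>s4; s4-b>s5; s4-c>s6; s5-a>s7; s5-b>s8; s5-c>s9; s6-a>s10; s6-b>s11; s6-c>s12; s7-a>s4; s7-b>s5; s7-c>s6; s8-a>s7; s8-b>s8; s8-c>s9; s9-a>s10; s9-b>s11; s9-c>s12; s10-a>s4; s10-b>s5; s10-c>s6; s11-a>s7; s11-b>s8; s11-c>s9; s12-a>s10; s12-b>s11; s12-c>s12

Because acceptance depends on a position counted from the end, the machine has to buffer the most recent 2 symbols. Make each state the string of the last up-to-2 symbols read; on input `x` shift the window left and append `x`. Accept when the buffered window has length 2 and begins with `a`.
A 13-state machine:
          a    b    c  
>  s0     s1   s2   s3 
   s1     s4   s5   s6 
   s2     s7   s8   s9 
   s3    s10  s11  s12 
 * s4     s4   s5   s6 
 * s5     s7   s8   s9 
 * s6    s10  s11  s12 
   s7     s4   s5   s6 
   s8     s7   s8   s9 
   s9    s10  s11  s12 
   s10    s4   s5   s6 
   s11    s7   s8   s9 
   s12   s10  s11  s12 
(> = start, * = accepting)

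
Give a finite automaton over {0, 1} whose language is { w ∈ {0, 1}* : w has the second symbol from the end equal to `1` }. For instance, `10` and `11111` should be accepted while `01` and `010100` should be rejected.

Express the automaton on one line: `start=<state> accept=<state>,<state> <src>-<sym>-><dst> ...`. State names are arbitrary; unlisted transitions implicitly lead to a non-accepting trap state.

start=s0 accept=s5,s6 s0-0->s1 s0-1->s2 s1-0->s3 s1-1->s4 s2-0->s5 s2-1->s6 s3-0->s3 s3-1->s4 s4-0->s5 s4-1->s6 s5-0->s3 s5-1->s4 s6-0->s5 s6-1->s6

Because acceptance depends on a position counted from the end, the machine has to buffer the most recent 2 symbols. Make each state the string of the last up-to-2 symbols read; on input `x` shift the window left and append `x`. Accept when the buffered window has length 2 and begins with `1`.
A 7-state machine:
        0   1  
>  s0   s1  s2 
   s1   s3  s4 
   s2   s5  s6 
   s3   s3  s4 
   s4   s5  s6 
 * s5   s3  s4 
 * s6   s5  s6 
(> = start, * = accepting)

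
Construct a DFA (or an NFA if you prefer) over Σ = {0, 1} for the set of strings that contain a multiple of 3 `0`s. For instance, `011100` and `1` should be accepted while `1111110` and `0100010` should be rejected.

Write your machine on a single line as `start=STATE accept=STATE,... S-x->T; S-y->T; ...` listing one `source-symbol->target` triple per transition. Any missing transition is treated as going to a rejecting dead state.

Keep the running count of `0`s modulo 3: each `0` advances along the cycle s0 → s1 → s2 → s0 while other symbols loop. Accept at s0.
With 3 states:
        0   1  
>* s0   s1  s0 
   s1   s2  s1 
   s2   s0  s2 
(> = start, * = accepting)

start=s0; accept=s0; s0-0->s1; s0-1->s0; s1-0->s2; s1-1->s1; s2-0->s0; s2-1->s2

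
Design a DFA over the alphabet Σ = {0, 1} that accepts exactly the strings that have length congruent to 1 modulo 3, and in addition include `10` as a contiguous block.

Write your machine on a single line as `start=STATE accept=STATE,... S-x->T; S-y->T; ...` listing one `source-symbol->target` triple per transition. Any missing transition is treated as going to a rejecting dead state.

start=q0; accept=q8; q0-0->q1; q0-1->q2; q1-0->q3; q1-1->q4; q2-0->q5; q2-1->q4; q3-0->q0; q3-1->q6; q4-0->q7; q4-1->q6; q5-0->q7; q5-1->q7; q6-0->q8; q6-1->q2; q7-0->q8; q7-1->q8; q8-0->q5; q8-1->q5

Handle the two conditions separately and then intersect. One (3 states) tracks the input length modulo 3; the other (3 states) tracks whether and how much of `10` has been seen. Each combined state is a pair, one component from each; accept when both components accept.
With 9 states:
        0   1  
>  q0   q1  q2 
   q1   q3  q4 
   q2   q5  q4 
   q3   q0  q6 
   q4   q7  q6 
   q5   q7  q7 
   q6   q8  q2 
   q7   q8  q8 
 * q8   q5  q5 
(> = start, * = accepting)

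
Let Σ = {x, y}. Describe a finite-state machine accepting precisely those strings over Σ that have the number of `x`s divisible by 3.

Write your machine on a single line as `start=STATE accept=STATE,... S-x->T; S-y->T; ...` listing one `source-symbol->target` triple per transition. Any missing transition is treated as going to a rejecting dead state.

start=A; accept=A; A-x->B; A-y->A; B-x->C; B-y->B; C-x->A; C-y->C

The only thing that matters is how many `x`s have appeared, reduced mod 3. Use one state per residue: A for 0, …, C for 2. Reading `x` moves to the next residue; anything else stays put. A is accepting.
A 3-state machine:
       x  y 
>* A   B  A 
   B   C  B 
   C   A  C 
(> = start, * = accepting)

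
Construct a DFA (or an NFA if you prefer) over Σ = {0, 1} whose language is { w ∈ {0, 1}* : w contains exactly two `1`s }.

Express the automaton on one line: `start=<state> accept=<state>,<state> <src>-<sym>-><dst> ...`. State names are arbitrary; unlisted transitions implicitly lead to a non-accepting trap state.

Only the number of `1`s matters, and only up to 3. Make a chain q0 → q1 → q2 → q3 advanced by each `1` (with q3 absorbing); every other symbol self-loops. The accepting set is {q2}.
4 states suffice.
        0   1  
>  q0   q0  q1 
   q1   q1  q2 
 * q2   q2  q3 
   q3   q3  q3 
(> = start, * = accepting)

start=q0 accept=q2 q0-0->q0 q0-1->q1 q1-0->q1 q1-1->q2 q2-0->q2 q2-1->q3 q3-0->q3 q3-1->q3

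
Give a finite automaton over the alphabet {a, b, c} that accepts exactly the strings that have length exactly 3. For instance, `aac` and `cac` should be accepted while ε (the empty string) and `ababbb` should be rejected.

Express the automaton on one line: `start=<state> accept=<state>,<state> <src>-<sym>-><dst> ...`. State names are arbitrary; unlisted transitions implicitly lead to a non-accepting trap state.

Count input length up to 4: every symbol moves from q0 toward q4, which means 'more than 3' and absorbs. Accept from {q3}.
With 5 states:
        a   b   c  
>  q0   q1  q1  q1 
   q1   q2  q2  q2 
   q2   q3  q3  q3 
 * q3   q4  q4  q4 
   q4   q4  q4  q4 
(> = start, * = accepting)

start=q0 accept=q3 q0-a->q1 q0-b->q1 q0-c->q1 q1-a->q2 q1-b->q2 q1-c->q2 q2-a->q3 q2-b->q3 q2-c->q3 q3-a->q4 q3-b->q4 q3-c->q4 q4-a->q4 q4-b->q4 q4-c->q4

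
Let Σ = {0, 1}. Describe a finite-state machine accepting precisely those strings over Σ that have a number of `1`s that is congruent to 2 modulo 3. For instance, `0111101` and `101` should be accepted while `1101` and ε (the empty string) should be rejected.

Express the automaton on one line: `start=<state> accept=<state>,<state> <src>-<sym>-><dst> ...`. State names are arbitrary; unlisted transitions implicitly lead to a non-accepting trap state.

start=q0 accept=q2 q0-0->q0 q0-1->q1 q1-0->q1 q1-1->q2 q2-0->q2 q2-1->q0

Keep the running count of `1`s modulo 3: each `1` advances along the cycle q0 → q1 → q2 → q0 while other symbols loop. Accept at q2.
With 3 states:
        0   1  
>  q0   q0  q1 
   q1   q1  q2 
 * q2   q2  q0 
(> = start, * = accepting)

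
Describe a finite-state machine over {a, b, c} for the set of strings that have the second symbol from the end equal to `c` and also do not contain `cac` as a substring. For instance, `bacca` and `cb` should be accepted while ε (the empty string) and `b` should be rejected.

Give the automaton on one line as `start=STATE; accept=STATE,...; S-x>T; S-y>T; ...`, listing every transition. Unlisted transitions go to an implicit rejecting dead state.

Run two small machines in parallel and take their product. One (13 states) tracks the last 2 symbols read; the other (4 states) tracks partial matches of the forbidden pattern `cac`. Each combined state is a pair, one component from each; accept when both components accept.
          a    b    c  
>  q0     q1   q2   q3 
   q1     q4   q5   q6 
   q2     q7   q8   q9 
   q3    q10  q11  q12 
   q4     q4   q5   q6 
   q5     q7   q8   q9 
   q6    q10  q11  q12 
   q7     q4   q5   q6 
   q8     q7   q8   q9 
   q9    q10  q11  q12 
 * q10    q4   q5  q13 
 * q11    q7   q8   q9 
 * q12   q10  q11  q12 
   q13   q14  q15  q16 
   q14   q17  q18  q13 
   q15   q19  q20  q21 
   q16   q14  q15  q16 
   q17   q17  q18  q13 
   q18   q19  q20  q21 
   q19   q17  q18  q13 
   q20   q19  q20  q21 
   q21   q14  q15  q16 
(> = start, * = accepting)

start=q0; accept=q10,q11,q12; q0-a>q1; q0-b>q2; q0-c>q3; q1-a>q4; q1-b>q5; q1-c>q6; q2-a>q7; q2-b>q8; q2-c>q9; q3-a>q10; q3-b>q11; q3-c>q12; q4-a>q4; q4-b>q5; q4-c>q6; q5-a>q7; q5-b>q8; q5-c>q9; q6-a>q10; q6-b>q11; q6-c>q12; q7-a>q4; q7-b>q5; q7-c>q6; q8-a>q7; q8-b>q8; q8-c>q9; q9-a>q10; q9-b>q11; q9-c>q12; q10-a>q4; q10-b>q5; q10-c>q13; q11-a>q7; q11-b>q8; q11-c>q9; q12-a>q10; q12-b>q11; q12-c>q12; q13-a>q14; q13-b>q15; q13-c>q16; q14-a>q17; q14-b>q18; q14-c>q13; q15-a>q19; q15-b>q20; q15-c>q21; q16-a>q14; q16-b>q15; q16-c>q16; q17-a>q17; q17-b>q18; q17-c>q13; q18-a>q19; q18-b>q20; q18-c>q21; q19-a>q17; q19-b>q18; q19-c>q13; q20-a>q19; q20-b>q20; q20-c>q21; q21-a>q14; q21-b>q15; q21-c>q16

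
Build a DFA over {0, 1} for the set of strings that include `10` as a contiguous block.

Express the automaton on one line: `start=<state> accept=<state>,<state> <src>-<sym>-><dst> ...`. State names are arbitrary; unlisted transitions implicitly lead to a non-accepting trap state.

Track how much of `10` has been matched so far: state A is no progress, C is the absorbing accept state reached once `10` has occurred. Intermediate states record partial matches; on a mismatch, fall back to the longest reusable overlap.
With 3 states:
       0  1 
>  A   A  B 
   B   C  B 
 * C   C  C 
(> = start, * = accepting)

start=A accept=C A-0->A A-1->B B-0->C B-1->B C-0->C C-1->C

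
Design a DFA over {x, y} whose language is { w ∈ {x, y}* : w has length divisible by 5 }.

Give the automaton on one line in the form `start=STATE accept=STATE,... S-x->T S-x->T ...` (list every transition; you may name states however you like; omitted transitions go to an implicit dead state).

Count input length modulo 5: every symbol advances one step around the cycle q0 → q1 → q2 → q3 → q4 → q0. Accept at q0.
        x   y  
>* q0   q1  q1 
   q1   q2  q2 
   q2   q3  q3 
   q3   q4  q4 
   q4   q0  q0 
(> = start, * = accepting)

start=q0 accept=q0 q0-x->q1 q0-y->q1 q1-x->q2 q1-y->q2 q2-x->q3 q2-y->q3 q3-x->q4 q3-y->q4 q4-x->q0 q4-y->q0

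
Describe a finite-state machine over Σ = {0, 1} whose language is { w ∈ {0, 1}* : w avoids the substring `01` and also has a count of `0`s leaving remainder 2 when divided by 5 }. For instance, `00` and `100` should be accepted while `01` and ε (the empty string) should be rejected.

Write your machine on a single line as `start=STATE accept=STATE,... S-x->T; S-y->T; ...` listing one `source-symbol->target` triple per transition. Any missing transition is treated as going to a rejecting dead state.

start=A; accept=C; A-0->B; A-1->A; B-0->C; B-1->D; C-0->E; C-1->D; D-0->D; D-1->D; E-0->F; E-1->D; F-0->G; F-1->D; G-0->B; G-1->D

Handle the two conditions separately and then intersect. One (3 states) tracks partial matches of the forbidden pattern `01`; the other (5 states) tracks the count of `0`s modulo 5. Each combined state is a pair, one component from each; accept when both components accept. Equivalent product states are then merged.
       0  1 
>  A   B  A 
   B   C  D 
 * C   E  D 
   D   D  D 
   E   F  D 
   F   G  D 
   G   B  D 
(> = start, * = accepting)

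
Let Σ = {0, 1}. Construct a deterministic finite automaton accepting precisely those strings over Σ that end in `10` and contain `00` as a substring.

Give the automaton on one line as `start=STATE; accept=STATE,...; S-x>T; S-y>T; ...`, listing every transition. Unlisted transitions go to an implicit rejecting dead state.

Build one automaton per condition and run them in lockstep. The first has 3 states tracking how much of the suffix `10` has currently been matched; the second has 3 states tracking whether and how much of `00` has been seen. A product state is a pair (one from each), accepting exactly when both do. After merging equivalent states the machine shrinks.
5 states suffice.
        0   1  
>  q0   q1  q0 
   q1   q2  q0 
   q2   q2  q3 
   q3   q4  q3 
 * q4   q2  q3 
(> = start, * = accepting)

start=q0; accept=q4; q0-0>q1; q0-1>q0; q1-0>q2; q1-1>q0; q2-0>q2; q2-1>q3; q3-0>q4; q3-1>q3; q4-0>q2; q4-1>q3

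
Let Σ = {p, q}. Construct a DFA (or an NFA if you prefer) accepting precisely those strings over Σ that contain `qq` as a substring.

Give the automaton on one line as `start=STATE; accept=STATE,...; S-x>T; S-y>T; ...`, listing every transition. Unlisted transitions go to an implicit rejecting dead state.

States A..B record the length of the longest prefix of `qq` that matches the current input suffix. Reaching C means `qq` has been seen, and we stay there forever. Accept from C.
With 3 states:
       p  q 
>  A   A  B 
   B   A  C 
 * C   C  C 
(> = start, * = accepting)

start=A; accept=C; A-p>A; A-q>B; B-p>A; B-q>C; C-p>C; C-q>C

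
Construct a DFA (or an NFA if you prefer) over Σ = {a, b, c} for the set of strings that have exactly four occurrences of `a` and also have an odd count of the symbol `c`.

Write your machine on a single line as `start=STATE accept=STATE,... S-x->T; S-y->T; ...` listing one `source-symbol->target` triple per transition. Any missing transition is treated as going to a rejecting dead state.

Build one automaton per condition and run them in lockstep. One (6 states) tracks the count of `a`s, saturating at 5; the other (2 states) tracks the count of `c`s modulo 2. Each combined state is a pair, one component from each; accept when both components accept.
          a    b    c  
>  S0     S1   S0   S2 
   S1     S3   S1   S4 
   S2     S4   S2   S0 
   S3     S5   S3   S6 
   S4     S6   S4   S1 
   S5     S7   S5   S8 
   S6     S8   S6   S3 
   S7     S9   S7  S10 
   S8    S10   S8   S5 
   S9     S9   S9  S11 
 * S10   S11  S10   S7 
   S11   S11  S11   S9 
(> = start, * = accepting)

start=S0; accept=S10; S0-a->S1; S0-b->S0; S0-c->S2; S1-a->S3; S1-b->S1; S1-c->S4; S2-a->S4; S2-b->S2; S2-c->S0; S3-a->S5; S3-b->S3; S3-c->S6; S4-a->S6; S4-b->S4; S4-c->S1; S5-a->S7; S5-b->S5; S5-c->S8; S6-a->S8; S6-b->S6; S6-c->S3; S7-a->S9; S7-b->S7; S7-c->S10; S8-a->S10; S8-b->S8; S8-c->S5; S9-a->S9; S9-b->S9; S9-c->S11; S10-a->S11; S10-b->S10; S10-c->S7; S11-a->S11; S11-b->S11; S11-c->S9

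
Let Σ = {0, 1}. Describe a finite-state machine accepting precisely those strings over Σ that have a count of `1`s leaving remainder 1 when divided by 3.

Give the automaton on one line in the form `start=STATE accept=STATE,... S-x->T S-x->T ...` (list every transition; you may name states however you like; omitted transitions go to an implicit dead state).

start=q0 accept=q1 q0-0->q0 q0-1->q1 q1-0->q1 q1-1->q2 q2-0->q2 q2-1->q0

Keep the running count of `1`s modulo 3: each `1` advances along the cycle q0 → q1 → q2 → q0 while other symbols loop. Accept at q1.
3 states suffice.
        0   1  
>  q0   q0  q1 
 * q1   q1  q2 
   q2   q2  q0 
(> = start, * = accepting)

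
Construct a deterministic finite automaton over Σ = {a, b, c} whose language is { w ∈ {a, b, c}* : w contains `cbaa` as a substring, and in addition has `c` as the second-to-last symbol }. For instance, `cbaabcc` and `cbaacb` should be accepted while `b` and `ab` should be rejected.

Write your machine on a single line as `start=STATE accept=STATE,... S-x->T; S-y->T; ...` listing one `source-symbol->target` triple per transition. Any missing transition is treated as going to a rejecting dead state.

start=q0; accept=q6,q7; q0-a->q0; q0-b->q0; q0-c->q1; q1-a->q0; q1-b->q2; q1-c->q1; q2-a->q3; q2-b->q0; q2-c->q1; q3-a->q4; q3-b->q0; q3-c->q1; q4-a->q4; q4-b->q4; q4-c->q5; q5-a->q6; q5-b->q6; q5-c->q7; q6-a->q4; q6-b->q4; q6-c->q5; q7-a->q6; q7-b->q6; q7-c->q7

Handle the two conditions separately and then intersect. One (5 states) tracks whether and how much of `cbaa` has been seen; the other (13 states) tracks the last 2 symbols read. Each combined state is a pair, one component from each; accept when both components accept. Equivalent product states are then merged.
With 8 states:
        a   b   c  
>  q0   q0  q0  q1 
   q1   q0  q2  q1 
   q2   q3  q0  q1 
   q3   q4  q0  q1 
   q4   q4  q4  q5 
   q5   q6  q6  q7 
 * q6   q4  q4  q5 
 * q7   q6  q6  q7 
(> = start, * = accepting)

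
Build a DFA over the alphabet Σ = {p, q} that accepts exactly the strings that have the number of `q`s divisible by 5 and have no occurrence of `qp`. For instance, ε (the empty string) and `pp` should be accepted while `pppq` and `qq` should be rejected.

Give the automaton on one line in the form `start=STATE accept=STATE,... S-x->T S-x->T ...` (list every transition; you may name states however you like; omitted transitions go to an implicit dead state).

Run two small machines in parallel and take their product. One (5 states) tracks the count of `q`s modulo 5; the other (3 states) tracks partial matches of the forbidden pattern `qp`. Each combined state is a pair, one component from each; accept when both components accept. Equivalent product states are then merged.
A 7-state machine:
        p   q  
>* S0   S0  S1 
   S1   S2  S3 
   S2   S2  S2 
   S3   S2  S4 
   S4   S2  S5 
   S5   S2  S6 
 * S6   S2  S1 
(> = start, * = accepting)

start=S0 accept=S0,S6 S0-p->S0 S0-q->S1 S1-p->S2 S1-q->S3 S2-p->S2 S2-q->S2 S3-p->S2 S3-q->S4 S4-p->S2 S4-q->S5 S5-p->S2 S5-q->S6 S6-p->S2 S6-q->S1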